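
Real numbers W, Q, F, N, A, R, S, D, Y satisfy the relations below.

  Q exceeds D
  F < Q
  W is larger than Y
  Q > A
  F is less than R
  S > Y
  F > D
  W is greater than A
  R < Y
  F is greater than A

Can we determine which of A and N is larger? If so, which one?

Following every chain through A: above A we get F, R, Y, W, S, Q.
N is not reached, and no chain runs the other way from N to A.
So the given relations leave the order of A and N undetermined.

undetermined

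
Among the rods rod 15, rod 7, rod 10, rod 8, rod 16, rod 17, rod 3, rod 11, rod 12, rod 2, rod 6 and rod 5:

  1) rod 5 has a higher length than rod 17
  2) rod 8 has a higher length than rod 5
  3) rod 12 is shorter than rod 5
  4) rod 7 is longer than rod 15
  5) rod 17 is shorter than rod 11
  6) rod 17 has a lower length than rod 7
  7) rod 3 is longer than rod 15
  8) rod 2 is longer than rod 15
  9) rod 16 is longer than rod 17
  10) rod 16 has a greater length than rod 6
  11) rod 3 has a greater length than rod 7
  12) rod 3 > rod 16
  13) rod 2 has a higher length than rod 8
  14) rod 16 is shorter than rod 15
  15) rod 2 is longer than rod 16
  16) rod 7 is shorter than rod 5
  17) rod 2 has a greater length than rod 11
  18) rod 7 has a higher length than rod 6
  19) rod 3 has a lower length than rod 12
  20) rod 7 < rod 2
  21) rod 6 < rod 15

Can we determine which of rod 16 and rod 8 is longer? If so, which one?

rod 8

The relevant relations are rod 16 < rod 15; rod 15 < rod 7; rod 7 < rod 3; rod 3 < rod 12; rod 12 < rod 5; rod 5 < rod 8.
Together: rod 16 < rod 15 < rod 7 < rod 3 < rod 12 < rod 5 < rod 8.
So rod 8 is longer.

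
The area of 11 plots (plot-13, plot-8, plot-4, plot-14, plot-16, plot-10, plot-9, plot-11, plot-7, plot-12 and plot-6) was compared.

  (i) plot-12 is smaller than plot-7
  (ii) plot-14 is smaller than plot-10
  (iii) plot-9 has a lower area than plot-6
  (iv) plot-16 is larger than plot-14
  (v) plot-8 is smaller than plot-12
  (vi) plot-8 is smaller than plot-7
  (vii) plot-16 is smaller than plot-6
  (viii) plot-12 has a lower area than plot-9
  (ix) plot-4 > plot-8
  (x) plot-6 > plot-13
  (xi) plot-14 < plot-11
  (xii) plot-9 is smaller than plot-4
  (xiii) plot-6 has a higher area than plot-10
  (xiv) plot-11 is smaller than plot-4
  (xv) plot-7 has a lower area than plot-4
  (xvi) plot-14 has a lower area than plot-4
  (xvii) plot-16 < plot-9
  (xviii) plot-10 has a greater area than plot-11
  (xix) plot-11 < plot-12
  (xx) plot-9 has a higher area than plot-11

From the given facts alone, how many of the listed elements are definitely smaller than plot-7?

4

The elements the relations force below plot-7 are plot-14, plot-11, plot-8, plot-12 — no chain reaches any other.
That is 4.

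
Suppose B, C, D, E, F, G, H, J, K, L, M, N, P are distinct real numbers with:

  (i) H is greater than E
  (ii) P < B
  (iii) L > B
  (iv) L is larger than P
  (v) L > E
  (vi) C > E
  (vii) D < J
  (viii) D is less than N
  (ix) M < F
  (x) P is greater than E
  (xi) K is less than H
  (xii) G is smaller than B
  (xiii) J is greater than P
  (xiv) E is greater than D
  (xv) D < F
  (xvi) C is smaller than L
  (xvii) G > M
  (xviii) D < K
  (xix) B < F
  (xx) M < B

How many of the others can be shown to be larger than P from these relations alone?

Directly above P: B, L, J.
One step further: F (4 so far).
No other element is forced above P by the given relations, so the count is 4.

4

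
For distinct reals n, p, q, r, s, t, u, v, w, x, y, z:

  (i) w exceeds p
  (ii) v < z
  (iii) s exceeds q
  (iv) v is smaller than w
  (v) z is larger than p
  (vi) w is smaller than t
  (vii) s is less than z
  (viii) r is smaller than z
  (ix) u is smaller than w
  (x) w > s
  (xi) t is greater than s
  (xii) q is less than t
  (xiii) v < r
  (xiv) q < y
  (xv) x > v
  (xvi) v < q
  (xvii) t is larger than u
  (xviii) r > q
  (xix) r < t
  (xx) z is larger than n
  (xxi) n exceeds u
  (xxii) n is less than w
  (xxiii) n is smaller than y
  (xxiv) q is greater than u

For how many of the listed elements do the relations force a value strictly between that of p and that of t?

1

Chaining upward from p reaches: w, z.
Chaining downward from t reaches: u, v, q, s, n, r, w.
Strictly between p and t are those in both lists: w — 1 element.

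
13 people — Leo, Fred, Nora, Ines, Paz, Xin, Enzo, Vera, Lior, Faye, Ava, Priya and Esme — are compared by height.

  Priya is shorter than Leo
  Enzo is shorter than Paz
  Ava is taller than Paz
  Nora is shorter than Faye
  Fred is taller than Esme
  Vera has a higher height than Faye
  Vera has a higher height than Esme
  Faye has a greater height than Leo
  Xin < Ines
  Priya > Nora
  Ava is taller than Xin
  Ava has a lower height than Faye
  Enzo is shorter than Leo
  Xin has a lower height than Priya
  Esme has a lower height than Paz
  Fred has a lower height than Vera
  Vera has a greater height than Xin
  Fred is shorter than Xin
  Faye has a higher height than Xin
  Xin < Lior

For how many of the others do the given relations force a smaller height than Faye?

Directly below Faye: Xin, Nora, Leo, Ava.
One step further: Fred, Priya, Enzo, Paz (8 so far).
One step further: Esme (9 so far).
Nothing else is reachable below Faye; 9 in all.

9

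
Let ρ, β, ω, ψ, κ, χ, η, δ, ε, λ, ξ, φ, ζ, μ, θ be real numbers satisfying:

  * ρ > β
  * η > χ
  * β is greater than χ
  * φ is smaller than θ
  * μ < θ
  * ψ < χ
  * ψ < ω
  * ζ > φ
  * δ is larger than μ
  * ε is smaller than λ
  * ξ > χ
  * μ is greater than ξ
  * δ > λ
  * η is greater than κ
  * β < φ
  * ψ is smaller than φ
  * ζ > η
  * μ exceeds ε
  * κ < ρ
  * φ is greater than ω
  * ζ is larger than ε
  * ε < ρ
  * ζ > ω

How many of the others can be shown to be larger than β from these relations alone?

Directly above β: φ, ρ.
One step further: ζ, θ (4 so far).
Nothing else is reachable above β; 4 in all.

4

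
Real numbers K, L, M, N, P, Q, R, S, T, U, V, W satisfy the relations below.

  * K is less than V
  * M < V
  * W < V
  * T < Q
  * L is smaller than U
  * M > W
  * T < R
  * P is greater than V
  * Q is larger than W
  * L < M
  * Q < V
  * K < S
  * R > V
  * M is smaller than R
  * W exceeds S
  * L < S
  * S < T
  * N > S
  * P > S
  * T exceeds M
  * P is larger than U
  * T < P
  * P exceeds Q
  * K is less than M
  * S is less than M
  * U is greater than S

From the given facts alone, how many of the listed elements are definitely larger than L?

Directly above L: S, M, U.
One step further: W, T, V, P, R, N (9 so far).
One step further: Q (10 so far).
No other element is forced above L by the given relations, so the count is 10.

10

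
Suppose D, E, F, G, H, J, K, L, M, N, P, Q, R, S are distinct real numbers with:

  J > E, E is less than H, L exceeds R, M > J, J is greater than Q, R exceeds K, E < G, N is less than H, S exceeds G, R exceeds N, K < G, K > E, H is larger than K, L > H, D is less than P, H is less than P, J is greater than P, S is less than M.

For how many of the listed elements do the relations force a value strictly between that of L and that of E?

3

The relations place E below L. An element lies strictly between them when it is forced above E and also forced below L.
Above E: {K, R, H, G, P, S, J, M}. Below L: {N, K, R, H}.
Intersection: {K, R, H} — 3.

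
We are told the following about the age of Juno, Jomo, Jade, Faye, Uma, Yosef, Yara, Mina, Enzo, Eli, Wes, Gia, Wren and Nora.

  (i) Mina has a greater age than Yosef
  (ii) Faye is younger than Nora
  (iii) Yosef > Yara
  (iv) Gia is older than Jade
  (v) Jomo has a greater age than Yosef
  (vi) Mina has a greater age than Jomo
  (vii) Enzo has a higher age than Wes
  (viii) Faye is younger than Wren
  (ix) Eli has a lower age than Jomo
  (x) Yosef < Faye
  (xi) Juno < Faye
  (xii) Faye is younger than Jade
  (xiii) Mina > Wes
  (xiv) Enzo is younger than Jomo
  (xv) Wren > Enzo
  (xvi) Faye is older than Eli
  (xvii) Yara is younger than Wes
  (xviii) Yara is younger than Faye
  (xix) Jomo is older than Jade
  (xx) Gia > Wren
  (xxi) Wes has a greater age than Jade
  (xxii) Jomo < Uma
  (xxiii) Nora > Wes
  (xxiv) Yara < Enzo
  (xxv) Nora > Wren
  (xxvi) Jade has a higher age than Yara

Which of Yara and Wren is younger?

Yara < Yosef and Yosef < Faye give Yara < Faye.
Then Faye < Jade extends the chain to Jade.
With Jade < Wes: Yara < Yosef < Faye < Jade < Wes.
With Wes < Enzo: Yara < Yosef < Faye < Jade < Wes < Enzo.
With Enzo < Wren: Yara < Yosef < Faye < Jade < Wes < Enzo < Wren.
So Yara < Wren; Yara is the younger of the two.

Yara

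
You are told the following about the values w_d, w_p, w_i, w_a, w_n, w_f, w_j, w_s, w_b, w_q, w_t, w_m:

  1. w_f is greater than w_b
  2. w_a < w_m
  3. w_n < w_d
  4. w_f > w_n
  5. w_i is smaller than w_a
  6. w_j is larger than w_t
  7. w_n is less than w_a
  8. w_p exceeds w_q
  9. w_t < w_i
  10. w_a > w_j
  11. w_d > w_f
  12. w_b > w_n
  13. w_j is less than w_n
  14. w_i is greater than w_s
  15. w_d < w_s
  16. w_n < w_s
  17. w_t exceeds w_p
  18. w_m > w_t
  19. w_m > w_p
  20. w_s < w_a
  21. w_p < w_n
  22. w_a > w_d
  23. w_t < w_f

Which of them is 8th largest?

The consecutive relations fix a unique order: w_q < w_p < w_t < w_j < w_n < w_b < w_f < w_d < w_s < w_i < w_a < w_m.
Counting 8 from the largest end gives w_n.

w_n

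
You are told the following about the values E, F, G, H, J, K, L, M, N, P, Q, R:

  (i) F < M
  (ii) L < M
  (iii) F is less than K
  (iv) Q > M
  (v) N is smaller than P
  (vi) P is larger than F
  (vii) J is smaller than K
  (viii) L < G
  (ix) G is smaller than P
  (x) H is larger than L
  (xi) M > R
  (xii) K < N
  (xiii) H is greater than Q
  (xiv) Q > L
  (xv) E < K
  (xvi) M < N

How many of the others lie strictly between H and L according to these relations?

2

The relations place L below H. An element lies strictly between them when it is forced above L and also forced below H.
Above L: {G, M, Q, N, P}. Below H: {R, F, M, Q}.
Intersection: {M, Q} — 2.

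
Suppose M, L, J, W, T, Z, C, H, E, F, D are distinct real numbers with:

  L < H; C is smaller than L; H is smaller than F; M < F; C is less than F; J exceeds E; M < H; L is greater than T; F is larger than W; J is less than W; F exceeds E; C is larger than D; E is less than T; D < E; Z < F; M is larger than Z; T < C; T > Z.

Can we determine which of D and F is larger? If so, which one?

The relevant relations are D < E; E < T; T < C; C < L; L < H; H < F.
Chaining these gives D < E < T < C < L < H < F.
So F is larger.

F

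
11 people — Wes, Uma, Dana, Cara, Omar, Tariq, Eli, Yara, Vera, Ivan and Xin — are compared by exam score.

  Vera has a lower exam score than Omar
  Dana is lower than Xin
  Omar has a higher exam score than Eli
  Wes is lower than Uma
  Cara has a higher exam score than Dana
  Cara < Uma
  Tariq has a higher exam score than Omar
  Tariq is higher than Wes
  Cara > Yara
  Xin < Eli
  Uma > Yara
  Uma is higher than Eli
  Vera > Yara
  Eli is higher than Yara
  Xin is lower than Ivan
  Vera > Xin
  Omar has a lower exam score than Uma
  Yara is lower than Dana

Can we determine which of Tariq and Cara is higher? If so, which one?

undetermined

Following every chain through Cara: above Cara we get Uma; below Cara we get Yara, Dana.
Tariq is not reached, and no chain runs the other way from Tariq to Cara.
So the given relations leave the order of Cara and Tariq undetermined.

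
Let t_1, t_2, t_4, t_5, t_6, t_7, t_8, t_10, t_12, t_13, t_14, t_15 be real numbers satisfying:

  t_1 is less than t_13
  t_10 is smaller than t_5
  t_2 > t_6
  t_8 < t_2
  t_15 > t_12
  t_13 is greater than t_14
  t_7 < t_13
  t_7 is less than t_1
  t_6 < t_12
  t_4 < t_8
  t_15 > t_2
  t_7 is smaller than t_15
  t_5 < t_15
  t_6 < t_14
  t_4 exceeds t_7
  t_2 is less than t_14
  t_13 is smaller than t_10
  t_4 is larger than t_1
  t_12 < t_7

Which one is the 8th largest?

Chaining the given pairs: t_6 < t_12 < t_7 < t_1 < t_4 < t_8 < t_2 < t_14 < t_13 < t_10 < t_5 < t_15.
The 8th largest is t_4.

t_4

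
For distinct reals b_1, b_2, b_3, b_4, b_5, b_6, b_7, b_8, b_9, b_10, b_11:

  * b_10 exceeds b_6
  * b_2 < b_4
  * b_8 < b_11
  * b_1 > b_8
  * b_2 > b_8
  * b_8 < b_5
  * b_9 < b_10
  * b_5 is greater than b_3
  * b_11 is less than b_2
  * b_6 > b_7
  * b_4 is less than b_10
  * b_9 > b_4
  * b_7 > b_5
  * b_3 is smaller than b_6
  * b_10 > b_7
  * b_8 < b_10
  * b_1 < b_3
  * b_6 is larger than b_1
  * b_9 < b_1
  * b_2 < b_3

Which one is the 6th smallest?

The consecutive relations fix a unique order: b_8 < b_11 < b_2 < b_4 < b_9 < b_1 < b_3 < b_5 < b_7 < b_6 < b_10.
The 6th smallest is b_1.

b_1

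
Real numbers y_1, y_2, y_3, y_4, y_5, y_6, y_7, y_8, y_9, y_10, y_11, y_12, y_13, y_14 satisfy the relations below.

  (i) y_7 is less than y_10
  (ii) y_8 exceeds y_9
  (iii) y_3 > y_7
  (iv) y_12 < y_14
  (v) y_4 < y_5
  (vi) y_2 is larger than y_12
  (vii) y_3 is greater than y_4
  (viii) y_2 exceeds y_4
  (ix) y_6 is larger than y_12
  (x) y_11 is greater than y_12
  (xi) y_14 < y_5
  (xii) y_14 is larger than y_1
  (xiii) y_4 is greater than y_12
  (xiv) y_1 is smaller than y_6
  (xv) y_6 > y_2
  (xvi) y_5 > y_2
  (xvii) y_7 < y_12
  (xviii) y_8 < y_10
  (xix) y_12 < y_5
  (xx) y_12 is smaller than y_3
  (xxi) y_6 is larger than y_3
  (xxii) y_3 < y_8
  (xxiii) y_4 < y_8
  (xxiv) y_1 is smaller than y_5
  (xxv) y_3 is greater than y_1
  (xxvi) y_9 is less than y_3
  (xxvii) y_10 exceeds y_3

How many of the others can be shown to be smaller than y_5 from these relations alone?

From y_5 the given relations immediately reach y_12, y_4, y_1, y_14, y_2.
From those, y_7 — 6 in total.
No other element is forced below y_5 by the given relations, so the count is 6.

6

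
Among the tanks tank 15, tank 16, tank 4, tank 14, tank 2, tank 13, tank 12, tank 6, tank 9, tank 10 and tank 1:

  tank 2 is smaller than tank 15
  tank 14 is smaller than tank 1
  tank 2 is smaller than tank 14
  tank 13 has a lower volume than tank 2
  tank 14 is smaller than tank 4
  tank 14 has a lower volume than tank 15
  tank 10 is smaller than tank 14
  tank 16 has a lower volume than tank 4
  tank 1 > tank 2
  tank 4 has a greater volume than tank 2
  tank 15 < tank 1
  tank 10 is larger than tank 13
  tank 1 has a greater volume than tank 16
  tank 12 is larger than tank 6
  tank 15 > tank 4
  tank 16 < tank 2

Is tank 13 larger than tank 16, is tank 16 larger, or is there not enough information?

Following every chain through tank 13: above tank 13 we get tank 10, tank 2, tank 14, tank 4, tank 15, tank 1.
tank 16 is not reached, and no chain runs the other way from tank 16 to tank 13.
So the given relations leave the order of tank 13 and tank 16 undetermined.

undetermined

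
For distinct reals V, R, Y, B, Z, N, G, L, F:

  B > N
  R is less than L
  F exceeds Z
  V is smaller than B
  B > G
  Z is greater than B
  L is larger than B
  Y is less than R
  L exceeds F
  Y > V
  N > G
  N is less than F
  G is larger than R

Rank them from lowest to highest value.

Nothing is placed below V, so it is least; from there V < Y; Y < R; R < G; G < N; N < B; B < Z; Z < F; F < L, each given directly.

V < Y < R < G < N < B < Z < F < L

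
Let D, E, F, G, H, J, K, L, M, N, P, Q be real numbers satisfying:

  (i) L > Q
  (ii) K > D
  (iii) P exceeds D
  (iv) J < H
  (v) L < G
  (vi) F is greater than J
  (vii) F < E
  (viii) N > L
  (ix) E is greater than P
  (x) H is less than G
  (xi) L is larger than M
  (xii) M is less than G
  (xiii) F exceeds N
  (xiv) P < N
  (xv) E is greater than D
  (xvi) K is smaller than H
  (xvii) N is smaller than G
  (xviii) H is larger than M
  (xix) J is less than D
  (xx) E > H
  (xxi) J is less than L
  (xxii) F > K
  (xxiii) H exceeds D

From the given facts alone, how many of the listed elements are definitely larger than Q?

From Q the given relations immediately reach L.
From those, N, G — 3 in total.
From those, F — 4 in total.
From those, E — 5 in total.
No other element is forced above Q by the given relations, so the count is 5.

5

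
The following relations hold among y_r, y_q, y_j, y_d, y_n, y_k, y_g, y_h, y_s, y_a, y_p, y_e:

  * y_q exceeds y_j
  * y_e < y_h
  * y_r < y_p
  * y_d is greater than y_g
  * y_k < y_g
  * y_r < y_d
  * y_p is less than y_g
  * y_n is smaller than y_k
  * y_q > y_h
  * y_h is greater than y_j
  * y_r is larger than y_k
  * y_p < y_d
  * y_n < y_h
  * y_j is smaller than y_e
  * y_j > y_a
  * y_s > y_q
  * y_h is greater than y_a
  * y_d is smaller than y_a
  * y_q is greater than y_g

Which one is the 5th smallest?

Chaining the given pairs: y_n < y_k < y_r < y_p < y_g < y_d < y_a < y_j < y_e < y_h < y_q < y_s.
The 5th smallest is y_g.

y_g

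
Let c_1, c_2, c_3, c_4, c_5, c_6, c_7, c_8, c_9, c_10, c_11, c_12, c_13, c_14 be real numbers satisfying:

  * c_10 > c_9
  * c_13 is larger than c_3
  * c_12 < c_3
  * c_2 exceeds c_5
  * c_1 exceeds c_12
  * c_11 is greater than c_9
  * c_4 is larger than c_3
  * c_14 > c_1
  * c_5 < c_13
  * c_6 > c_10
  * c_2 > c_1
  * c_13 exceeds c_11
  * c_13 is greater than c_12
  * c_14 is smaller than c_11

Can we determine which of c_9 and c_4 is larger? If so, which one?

undetermined

Following every chain through c_9: above c_9 we get c_11, c_13, c_10, c_6.
c_4 is not reached, and no chain runs the other way from c_4 to c_9.
So the given relations leave the order of c_9 and c_4 undetermined.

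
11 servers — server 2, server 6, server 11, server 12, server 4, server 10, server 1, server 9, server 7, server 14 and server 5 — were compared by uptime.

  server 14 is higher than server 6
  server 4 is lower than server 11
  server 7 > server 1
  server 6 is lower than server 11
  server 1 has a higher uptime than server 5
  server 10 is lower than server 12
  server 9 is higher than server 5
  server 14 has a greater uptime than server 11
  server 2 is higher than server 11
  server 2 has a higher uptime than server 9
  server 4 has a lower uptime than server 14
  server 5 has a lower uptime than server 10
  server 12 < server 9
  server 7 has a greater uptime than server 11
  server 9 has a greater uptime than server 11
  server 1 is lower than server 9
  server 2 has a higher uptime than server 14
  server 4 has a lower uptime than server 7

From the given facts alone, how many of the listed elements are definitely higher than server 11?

4

From server 11 the given relations immediately reach server 14, server 7, server 9, server 2.
Nothing else is reachable above server 11; 4 in all.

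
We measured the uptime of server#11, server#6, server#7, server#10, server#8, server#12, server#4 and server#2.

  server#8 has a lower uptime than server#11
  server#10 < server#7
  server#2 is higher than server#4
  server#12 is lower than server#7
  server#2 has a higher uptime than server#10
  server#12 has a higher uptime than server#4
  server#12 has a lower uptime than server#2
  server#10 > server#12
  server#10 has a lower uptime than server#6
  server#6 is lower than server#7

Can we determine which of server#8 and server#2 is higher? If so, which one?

undetermined

Following every chain through server#8: above server#8 we get server#11.
server#2 is not reached, and no chain runs the other way from server#2 to server#8.
So the given relations leave the order of server#8 and server#2 undetermined.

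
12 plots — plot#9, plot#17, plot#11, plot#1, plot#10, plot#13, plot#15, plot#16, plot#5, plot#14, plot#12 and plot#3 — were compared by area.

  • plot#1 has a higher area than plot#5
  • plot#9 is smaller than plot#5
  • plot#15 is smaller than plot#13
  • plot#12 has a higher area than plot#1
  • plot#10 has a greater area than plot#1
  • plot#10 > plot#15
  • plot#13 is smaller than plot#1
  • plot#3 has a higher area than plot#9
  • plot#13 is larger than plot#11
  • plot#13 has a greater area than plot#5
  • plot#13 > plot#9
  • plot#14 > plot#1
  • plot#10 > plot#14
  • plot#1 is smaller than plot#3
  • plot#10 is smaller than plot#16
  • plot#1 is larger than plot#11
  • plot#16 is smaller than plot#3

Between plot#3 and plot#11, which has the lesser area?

plot#11 < plot#1 and plot#1 < plot#14 give plot#11 < plot#14.
With plot#14 < plot#10: plot#11 < plot#1 < plot#14 < plot#10.
With plot#10 < plot#16: plot#11 < plot#1 < plot#14 < plot#10 < plot#16.
Then plot#16 < plot#3 extends the chain to plot#3.
So plot#11 < plot#3; plot#11 is the smaller of the two.

plot#11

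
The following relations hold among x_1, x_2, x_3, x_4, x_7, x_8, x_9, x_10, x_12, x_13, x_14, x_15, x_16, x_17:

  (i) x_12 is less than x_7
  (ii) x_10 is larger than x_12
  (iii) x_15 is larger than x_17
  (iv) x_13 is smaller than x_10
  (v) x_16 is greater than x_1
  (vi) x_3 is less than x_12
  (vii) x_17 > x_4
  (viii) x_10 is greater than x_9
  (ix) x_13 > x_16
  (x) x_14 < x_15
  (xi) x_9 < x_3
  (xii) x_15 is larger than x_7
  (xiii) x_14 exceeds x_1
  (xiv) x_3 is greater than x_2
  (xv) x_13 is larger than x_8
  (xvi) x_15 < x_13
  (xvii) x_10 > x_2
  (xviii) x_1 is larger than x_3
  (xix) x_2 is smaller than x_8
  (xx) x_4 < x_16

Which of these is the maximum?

x_10

Chaining downward from x_10: directly below it, x_9, x_2, x_12, x_13; then x_3, x_16, x_8, x_15; then x_4, x_1, x_17, x_7, x_14.
That covers every other element, and nothing is given above x_10, so x_10 is the maximum.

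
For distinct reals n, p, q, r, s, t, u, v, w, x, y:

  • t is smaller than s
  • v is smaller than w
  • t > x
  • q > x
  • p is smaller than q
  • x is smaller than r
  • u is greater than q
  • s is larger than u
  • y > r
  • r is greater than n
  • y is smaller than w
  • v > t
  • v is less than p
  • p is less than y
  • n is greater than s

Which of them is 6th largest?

u

Chaining the given pairs: x < t < v < p < q < u < s < n < r < y < w.
The 6th largest is u.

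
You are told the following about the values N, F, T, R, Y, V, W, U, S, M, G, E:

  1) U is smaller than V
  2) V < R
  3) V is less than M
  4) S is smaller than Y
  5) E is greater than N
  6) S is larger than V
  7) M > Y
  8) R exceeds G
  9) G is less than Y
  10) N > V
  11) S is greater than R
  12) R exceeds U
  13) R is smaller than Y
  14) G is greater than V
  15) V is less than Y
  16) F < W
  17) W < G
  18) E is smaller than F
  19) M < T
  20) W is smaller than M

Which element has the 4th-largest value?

S

The consecutive relations fix a unique order: U < V < N < E < F < W < G < R < S < Y < M < T.
Counting 4 from the largest end gives S.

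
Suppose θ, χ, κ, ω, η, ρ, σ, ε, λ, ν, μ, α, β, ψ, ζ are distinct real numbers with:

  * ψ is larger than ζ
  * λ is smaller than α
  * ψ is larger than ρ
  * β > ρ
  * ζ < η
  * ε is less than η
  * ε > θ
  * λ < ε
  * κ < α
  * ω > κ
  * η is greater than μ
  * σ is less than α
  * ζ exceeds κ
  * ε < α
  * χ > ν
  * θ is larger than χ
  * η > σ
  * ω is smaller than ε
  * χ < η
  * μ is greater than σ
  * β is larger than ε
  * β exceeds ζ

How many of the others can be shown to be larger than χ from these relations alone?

The elements the relations force above χ are θ, ε, β, η, α — no chain reaches any other.
That is 5.

5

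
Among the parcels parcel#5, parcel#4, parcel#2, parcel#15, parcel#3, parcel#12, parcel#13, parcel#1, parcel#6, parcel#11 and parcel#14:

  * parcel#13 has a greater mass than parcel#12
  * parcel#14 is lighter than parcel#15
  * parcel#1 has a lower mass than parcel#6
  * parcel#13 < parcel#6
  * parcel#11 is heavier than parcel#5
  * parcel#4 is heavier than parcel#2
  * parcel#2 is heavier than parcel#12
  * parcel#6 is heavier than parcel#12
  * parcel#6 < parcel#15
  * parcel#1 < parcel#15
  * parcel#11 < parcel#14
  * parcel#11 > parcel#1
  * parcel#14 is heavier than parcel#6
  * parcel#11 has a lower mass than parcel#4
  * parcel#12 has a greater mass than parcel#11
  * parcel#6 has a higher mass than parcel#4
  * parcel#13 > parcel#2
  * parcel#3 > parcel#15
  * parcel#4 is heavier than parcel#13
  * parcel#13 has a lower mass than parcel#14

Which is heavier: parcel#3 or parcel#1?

parcel#3

parcel#1 < parcel#11 and parcel#11 < parcel#12 give parcel#1 < parcel#12.
Then parcel#12 < parcel#2 extends the chain to parcel#2.
With parcel#2 < parcel#13: parcel#1 < parcel#11 < parcel#12 < parcel#2 < parcel#13.
Then parcel#13 < parcel#4 extends the chain to parcel#4.
With parcel#4 < parcel#6: parcel#1 < parcel#11 < parcel#12 < parcel#2 < parcel#13 < parcel#4 < parcel#6.
Then parcel#6 < parcel#14 extends the chain to parcel#14.
Then parcel#14 < parcel#15 extends the chain to parcel#15.
Then parcel#15 < parcel#3 extends the chain to parcel#3.
So parcel#1 < parcel#3; parcel#3 is the heavier of the two.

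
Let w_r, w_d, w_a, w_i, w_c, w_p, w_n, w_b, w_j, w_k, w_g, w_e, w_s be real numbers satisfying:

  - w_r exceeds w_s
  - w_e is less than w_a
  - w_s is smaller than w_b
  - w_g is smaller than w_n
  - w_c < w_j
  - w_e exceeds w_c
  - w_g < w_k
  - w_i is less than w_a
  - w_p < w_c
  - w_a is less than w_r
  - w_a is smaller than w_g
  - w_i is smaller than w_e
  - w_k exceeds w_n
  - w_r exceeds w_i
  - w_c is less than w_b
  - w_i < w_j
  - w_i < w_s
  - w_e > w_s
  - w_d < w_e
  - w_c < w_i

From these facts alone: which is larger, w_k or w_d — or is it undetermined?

Following the relations from w_d: w_d < w_e < w_a < w_g < w_n < w_k.
So w_k is larger.

w_k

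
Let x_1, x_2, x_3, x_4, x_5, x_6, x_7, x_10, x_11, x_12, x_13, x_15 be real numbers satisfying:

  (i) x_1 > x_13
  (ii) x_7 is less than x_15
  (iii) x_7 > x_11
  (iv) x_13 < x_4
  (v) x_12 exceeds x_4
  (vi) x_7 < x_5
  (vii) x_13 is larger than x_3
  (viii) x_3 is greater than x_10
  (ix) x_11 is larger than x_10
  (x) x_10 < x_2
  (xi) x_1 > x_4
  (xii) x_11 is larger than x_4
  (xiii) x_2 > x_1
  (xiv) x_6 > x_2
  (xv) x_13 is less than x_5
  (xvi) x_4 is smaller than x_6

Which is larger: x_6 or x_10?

x_10 < x_3 and x_3 < x_13 give x_10 < x_13.
Then x_13 < x_4 extends the chain to x_4.
Then x_4 < x_1 extends the chain to x_1.
With x_1 < x_2: x_10 < x_3 < x_13 < x_4 < x_1 < x_2.
Then x_2 < x_6 extends the chain to x_6.
So x_10 < x_6; x_6 is the larger of the two.

x_6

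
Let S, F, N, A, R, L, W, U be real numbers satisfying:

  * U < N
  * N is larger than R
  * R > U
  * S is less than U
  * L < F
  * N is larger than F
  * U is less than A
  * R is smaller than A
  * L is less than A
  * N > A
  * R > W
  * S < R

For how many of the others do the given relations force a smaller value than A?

5

From A the given relations immediately reach L, U, R.
From those, W, S — 5 in total.
No other element is forced below A by the given relations, so the count is 5.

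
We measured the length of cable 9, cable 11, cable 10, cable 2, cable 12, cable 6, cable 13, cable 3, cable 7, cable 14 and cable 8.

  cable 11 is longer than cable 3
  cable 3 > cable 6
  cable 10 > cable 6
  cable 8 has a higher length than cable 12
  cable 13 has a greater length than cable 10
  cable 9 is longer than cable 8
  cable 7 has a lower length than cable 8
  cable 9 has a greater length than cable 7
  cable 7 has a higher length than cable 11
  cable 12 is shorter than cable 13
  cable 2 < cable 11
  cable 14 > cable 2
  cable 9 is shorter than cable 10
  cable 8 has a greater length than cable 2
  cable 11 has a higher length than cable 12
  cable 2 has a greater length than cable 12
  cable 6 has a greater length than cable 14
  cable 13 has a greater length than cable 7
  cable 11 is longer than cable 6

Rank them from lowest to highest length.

cable 12 < cable 2 < cable 14 < cable 6 < cable 3 < cable 11 < cable 7 < cable 8 < cable 9 < cable 10 < cable 13

The consecutive links are each given: cable 12 < cable 2; cable 2 < cable 14; cable 14 < cable 6; cable 6 < cable 3; cable 3 < cable 11; cable 11 < cable 7; cable 7 < cable 8; cable 8 < cable 9; cable 9 < cable 10; cable 10 < cable 13.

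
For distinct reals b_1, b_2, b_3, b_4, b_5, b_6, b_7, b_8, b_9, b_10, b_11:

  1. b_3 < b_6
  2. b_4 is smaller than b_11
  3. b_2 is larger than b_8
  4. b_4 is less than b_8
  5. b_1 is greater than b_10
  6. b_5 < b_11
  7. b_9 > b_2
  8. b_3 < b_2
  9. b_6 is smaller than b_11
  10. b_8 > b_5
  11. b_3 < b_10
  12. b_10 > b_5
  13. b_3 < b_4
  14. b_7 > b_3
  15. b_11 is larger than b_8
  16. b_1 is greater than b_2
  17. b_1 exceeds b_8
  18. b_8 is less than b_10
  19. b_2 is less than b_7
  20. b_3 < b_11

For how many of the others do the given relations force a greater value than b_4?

From b_4 the given relations immediately reach b_8, b_11.
From those, b_2, b_10, b_1 — 5 in total.
From those, b_9, b_7 — 7 in total.
Nothing else is reachable above b_4; 7 in all.

7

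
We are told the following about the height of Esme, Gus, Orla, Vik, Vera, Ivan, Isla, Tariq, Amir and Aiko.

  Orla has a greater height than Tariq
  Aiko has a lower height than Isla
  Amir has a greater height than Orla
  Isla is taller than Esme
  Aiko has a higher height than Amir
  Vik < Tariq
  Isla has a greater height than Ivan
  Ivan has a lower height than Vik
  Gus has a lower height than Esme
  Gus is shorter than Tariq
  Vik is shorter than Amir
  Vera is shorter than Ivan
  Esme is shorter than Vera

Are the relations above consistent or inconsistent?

consistent

The single ordering Gus < Esme < Vera < Ivan < Vik < Tariq < Orla < Amir < Aiko < Isla satisfies every listed relation, so no contradiction arises.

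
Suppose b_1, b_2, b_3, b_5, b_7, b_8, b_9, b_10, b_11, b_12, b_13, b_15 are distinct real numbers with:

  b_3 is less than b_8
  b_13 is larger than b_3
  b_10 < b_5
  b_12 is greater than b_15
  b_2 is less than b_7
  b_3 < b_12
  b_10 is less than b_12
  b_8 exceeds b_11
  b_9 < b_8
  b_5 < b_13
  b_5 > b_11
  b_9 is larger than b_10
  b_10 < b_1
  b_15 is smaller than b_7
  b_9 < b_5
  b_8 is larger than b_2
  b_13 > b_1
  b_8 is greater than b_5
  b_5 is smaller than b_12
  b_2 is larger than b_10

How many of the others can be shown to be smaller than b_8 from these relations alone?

6

From b_8 the given relations immediately reach b_9, b_11, b_5, b_3, b_2.
From those, b_10 — 6 in total.
No other element is forced below b_8 by the given relations, so the count is 6.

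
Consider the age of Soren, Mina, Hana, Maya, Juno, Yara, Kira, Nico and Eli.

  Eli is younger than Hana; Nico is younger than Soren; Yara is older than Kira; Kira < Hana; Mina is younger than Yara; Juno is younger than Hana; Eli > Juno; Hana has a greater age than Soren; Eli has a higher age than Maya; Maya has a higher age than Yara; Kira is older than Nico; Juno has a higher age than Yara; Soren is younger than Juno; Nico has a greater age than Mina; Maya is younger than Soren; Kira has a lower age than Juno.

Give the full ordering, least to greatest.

Mina < Nico < Kira < Yara < Maya < Soren < Juno < Eli < Hana

The consecutive links are each given: Mina < Nico; Nico < Kira; Kira < Yara; Yara < Maya; Maya < Soren; Soren < Juno; Juno < Eli; Eli < Hana.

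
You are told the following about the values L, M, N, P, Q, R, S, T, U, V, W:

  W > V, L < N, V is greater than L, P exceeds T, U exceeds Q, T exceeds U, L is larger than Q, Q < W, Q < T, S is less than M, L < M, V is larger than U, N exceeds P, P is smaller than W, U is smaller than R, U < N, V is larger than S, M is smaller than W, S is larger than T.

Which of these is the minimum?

Chaining upward from Q: directly above it, U, T, L, W; then S, V, M, P, N, R.
That covers every other element, and nothing is given below Q, so Q is the minimum.

Q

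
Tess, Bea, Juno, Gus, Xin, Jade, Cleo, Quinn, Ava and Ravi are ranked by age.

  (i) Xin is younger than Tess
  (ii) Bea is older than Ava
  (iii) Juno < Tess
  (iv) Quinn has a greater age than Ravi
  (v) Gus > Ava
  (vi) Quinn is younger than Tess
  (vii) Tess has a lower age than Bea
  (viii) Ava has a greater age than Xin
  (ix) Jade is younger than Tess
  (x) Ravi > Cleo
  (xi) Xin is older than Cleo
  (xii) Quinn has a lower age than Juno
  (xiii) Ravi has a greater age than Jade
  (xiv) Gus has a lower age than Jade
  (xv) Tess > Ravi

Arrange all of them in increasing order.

Cleo < Xin < Ava < Gus < Jade < Ravi < Quinn < Juno < Tess < Bea

The consecutive links are each given: Cleo < Xin; Xin < Ava; Ava < Gus; Gus < Jade; Jade < Ravi; Ravi < Quinn; Quinn < Juno; Juno < Tess; Tess < Bea.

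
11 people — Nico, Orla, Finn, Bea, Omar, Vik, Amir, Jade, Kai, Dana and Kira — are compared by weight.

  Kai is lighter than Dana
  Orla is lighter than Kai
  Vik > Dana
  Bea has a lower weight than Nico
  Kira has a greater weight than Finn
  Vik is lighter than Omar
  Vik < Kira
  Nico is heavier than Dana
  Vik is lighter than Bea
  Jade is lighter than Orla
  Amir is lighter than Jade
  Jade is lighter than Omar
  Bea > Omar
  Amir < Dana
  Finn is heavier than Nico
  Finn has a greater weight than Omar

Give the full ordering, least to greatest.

Amir < Jade < Orla < Kai < Dana < Vik < Omar < Bea < Nico < Finn < Kira

The consecutive links are each given: Amir < Jade; Jade < Orla; Orla < Kai; Kai < Dana; Dana < Vik; Vik < Omar; Omar < Bea; Bea < Nico; Nico < Finn; Finn < Kira.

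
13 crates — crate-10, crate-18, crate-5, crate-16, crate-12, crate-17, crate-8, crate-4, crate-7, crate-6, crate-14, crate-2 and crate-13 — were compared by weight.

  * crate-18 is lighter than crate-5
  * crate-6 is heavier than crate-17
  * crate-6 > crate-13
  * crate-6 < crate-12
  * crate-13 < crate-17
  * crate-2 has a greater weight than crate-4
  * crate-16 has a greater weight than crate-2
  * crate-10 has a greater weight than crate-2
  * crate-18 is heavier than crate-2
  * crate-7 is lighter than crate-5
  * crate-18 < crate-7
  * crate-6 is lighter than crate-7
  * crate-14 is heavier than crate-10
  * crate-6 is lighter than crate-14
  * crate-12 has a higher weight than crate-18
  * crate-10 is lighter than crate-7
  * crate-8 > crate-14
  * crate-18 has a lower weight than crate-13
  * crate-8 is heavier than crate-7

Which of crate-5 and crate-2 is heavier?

Following the relations from crate-2: crate-2 < crate-18 < crate-13 < crate-6 < crate-7 < crate-5.
So crate-2 < crate-5; crate-5 is the heavier of the two.

crate-5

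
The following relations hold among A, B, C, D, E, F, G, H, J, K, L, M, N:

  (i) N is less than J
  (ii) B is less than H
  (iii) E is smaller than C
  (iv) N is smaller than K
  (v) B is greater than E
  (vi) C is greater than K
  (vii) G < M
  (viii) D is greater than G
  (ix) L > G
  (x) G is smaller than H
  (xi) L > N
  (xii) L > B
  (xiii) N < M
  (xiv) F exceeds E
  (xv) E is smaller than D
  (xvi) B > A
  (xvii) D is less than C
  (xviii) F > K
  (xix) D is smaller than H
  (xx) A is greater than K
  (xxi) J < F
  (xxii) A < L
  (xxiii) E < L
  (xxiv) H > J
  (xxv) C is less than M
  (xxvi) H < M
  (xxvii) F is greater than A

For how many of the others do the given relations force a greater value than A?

5

From A the given relations immediately reach F, B, L.
From those, H — 4 in total.
From those, M — 5 in total.
No other element is forced above A by the given relations, so the count is 5.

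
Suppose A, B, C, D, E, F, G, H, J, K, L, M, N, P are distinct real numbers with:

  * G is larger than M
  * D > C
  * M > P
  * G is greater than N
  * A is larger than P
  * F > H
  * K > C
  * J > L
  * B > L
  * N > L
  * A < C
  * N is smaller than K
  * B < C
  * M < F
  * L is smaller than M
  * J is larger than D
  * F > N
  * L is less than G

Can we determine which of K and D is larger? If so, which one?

Following every chain through K: below K we get P, L, A, N, B, C.
D is not reached, and no chain runs the other way from D to K.
So the given relations leave the order of K and D undetermined.

undetermined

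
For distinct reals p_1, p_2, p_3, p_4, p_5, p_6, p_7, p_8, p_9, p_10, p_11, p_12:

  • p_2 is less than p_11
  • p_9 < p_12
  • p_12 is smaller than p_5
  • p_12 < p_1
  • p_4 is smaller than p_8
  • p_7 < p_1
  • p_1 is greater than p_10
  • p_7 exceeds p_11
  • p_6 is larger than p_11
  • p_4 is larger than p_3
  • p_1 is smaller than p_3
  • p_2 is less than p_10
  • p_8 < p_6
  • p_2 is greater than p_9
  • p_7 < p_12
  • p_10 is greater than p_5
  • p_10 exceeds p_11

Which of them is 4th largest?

Piecing the relations together gives one ordering: p_9 < p_2 < p_11 < p_7 < p_12 < p_5 < p_10 < p_1 < p_3 < p_4 < p_8 < p_6.
Counting 4 from the largest end gives p_3.

p_3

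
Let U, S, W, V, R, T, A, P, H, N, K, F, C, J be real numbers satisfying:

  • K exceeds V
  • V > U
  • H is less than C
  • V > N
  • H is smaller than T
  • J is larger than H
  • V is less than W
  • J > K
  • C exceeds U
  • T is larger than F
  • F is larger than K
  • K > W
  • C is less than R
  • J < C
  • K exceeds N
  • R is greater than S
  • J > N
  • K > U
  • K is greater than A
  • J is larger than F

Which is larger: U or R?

Chaining the given relations: U < V < W < K < F < J < C < R.
So U < R; R is the larger of the two.

R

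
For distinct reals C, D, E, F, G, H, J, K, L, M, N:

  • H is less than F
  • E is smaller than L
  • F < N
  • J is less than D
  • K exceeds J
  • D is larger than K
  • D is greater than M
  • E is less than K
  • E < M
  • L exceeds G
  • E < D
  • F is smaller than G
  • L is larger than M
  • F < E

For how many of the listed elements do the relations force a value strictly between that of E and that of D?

Chaining upward from E reaches: M, K, L.
Chaining downward from D reaches: H, F, J, M, K.
Strictly between E and D are those in both lists: M, K — 2 elements.

2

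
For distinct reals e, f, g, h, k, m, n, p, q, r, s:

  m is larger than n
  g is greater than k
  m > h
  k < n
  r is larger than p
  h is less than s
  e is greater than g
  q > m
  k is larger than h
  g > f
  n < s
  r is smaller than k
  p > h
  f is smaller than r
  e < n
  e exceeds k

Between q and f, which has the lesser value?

f < r and r < k give f < k.
Then k < g extends the chain to g.
With g < e: f < r < k < g < e.
With e < n: f < r < k < g < e < n.
Then n < m extends the chain to m.
Then m < q extends the chain to q.
So f < q; f is the smaller of the two.

f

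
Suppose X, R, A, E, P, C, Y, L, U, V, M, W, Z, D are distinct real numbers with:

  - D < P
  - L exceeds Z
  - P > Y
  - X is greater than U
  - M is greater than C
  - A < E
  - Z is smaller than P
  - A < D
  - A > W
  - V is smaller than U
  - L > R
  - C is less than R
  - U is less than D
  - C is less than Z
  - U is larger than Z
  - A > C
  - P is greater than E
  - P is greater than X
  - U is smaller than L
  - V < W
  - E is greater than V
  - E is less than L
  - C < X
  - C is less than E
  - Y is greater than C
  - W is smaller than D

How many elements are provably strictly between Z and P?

3

The relations place Z below P. An element lies strictly between them when it is forced above Z and also forced below P.
Above Z: {U, L, D, X}. Below P: {V, C, W, Y, A, E, U, D, X}.
Intersection: {U, D, X} — 3.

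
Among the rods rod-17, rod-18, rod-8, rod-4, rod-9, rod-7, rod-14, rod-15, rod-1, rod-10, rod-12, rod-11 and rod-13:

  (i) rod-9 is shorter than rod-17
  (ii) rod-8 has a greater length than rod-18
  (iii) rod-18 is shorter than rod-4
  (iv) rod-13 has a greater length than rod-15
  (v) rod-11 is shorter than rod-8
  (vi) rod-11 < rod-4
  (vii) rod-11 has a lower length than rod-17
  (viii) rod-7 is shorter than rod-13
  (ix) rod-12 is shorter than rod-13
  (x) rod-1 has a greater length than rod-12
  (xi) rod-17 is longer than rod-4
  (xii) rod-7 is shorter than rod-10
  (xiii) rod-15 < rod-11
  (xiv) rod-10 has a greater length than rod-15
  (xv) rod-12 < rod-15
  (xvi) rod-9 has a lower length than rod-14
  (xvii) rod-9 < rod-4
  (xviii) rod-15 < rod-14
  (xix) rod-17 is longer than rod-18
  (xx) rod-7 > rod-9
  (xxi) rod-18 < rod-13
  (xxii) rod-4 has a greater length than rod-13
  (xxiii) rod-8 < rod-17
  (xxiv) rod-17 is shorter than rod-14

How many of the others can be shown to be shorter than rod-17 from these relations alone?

9

From rod-17 the given relations immediately reach rod-18, rod-9, rod-11, rod-4, rod-8.
From those, rod-15, rod-13 — 7 in total.
From those, rod-12, rod-7 — 9 in total.
Nothing else is reachable below rod-17; 9 in all.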